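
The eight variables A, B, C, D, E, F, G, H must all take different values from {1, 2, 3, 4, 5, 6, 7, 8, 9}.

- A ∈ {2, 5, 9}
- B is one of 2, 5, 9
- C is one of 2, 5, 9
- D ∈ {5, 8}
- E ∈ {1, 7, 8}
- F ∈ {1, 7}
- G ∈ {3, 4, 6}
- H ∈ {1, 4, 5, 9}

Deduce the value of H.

A, B, C between them cover only {2, 5, 9} — a naked triple. Remove those values from D, H.
That leaves D = 8. Remove 8 from E.
E and F share exactly the 2 values {1, 7}; by pigeonhole those values go to them, so strike 1, 7 from H.
So H = 4.

4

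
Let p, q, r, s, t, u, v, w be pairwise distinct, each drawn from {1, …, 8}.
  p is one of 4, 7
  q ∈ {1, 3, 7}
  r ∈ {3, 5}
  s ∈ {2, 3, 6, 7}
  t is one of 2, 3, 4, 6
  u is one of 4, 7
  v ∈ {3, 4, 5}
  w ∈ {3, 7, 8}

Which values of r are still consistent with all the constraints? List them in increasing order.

The 8 variables draw from only 8 values {1, 2, 3, 4, 5, 6, 7, 8}, so each is used; only q can be 1, hence q = 1.
The 7 still-open variables draw from only 7 values {2, 3, 4, 5, 6, 7, 8}, so each is used; only w can be 8, hence w = 8.
The 2 variables p and u are confined to {4, 7}, which locks those values in; drop them from s, t, v.
The 2 variables r and v are confined to {3, 5}, which locks those values in; drop them from s, t.
No further eliminations apply; r can still be any of 3, 5.

3, 5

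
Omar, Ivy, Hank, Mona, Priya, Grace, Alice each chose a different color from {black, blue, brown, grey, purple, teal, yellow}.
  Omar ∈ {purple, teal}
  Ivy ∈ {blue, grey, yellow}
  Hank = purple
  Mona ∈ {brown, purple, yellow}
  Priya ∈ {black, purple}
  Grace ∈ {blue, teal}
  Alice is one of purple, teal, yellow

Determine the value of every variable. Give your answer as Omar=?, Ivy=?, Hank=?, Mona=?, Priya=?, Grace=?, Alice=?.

Hank has just one choice, so Hank = purple. So Omar, Mona, Priya, Alice can't be purple.
Priya has just one choice, so Priya = black.
Omar's domain is down to {teal}, so Omar = teal. Remove teal from Grace, Alice.
That leaves Grace = blue. Strike blue from Ivy.
Alice must be yellow (only option left). Eliminate yellow elsewhere: Ivy, Mona.
Ivy must be grey (only option left).
Mona has just one choice, so Mona = brown.

Omar=teal, Ivy=grey, Hank=purple, Mona=brown, Priya=black, Grace=blue, Alice=yellow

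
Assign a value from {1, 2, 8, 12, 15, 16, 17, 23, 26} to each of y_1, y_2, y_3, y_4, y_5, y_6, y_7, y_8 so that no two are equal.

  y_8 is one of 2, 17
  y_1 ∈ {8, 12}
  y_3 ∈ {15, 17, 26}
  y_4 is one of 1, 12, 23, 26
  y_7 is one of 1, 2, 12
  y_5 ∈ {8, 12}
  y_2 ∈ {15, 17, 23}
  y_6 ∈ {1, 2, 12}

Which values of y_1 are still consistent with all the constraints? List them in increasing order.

8, 12

y_1 and y_5 share exactly the 2 values {8, 12}; by pigeonhole those values go to them, so strike 8, 12 from y_4, y_6, y_7.
y_6 and y_7 between them cover only {1, 2} — a naked pair. Remove those values from y_4, y_8.
y_8 has just one choice, so y_8 = 17. Eliminate 17 elsewhere: y_2, y_3.
No further eliminations apply; y_1 can still be any of 8, 12.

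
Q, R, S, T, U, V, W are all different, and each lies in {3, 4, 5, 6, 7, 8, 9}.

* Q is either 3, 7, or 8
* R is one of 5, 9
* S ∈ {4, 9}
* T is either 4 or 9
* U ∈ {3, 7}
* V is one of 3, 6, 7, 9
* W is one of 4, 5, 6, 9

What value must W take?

The 7 variables draw from only 7 values {3, 4, 5, 6, 7, 8, 9}, so each is used; only Q can be 8, hence Q = 8.
S and T between them cover only {4, 9} — a naked pair. Remove those values from R, V, W.
R must be 5 (only option left). So W can't be 5.
So W = 6.

6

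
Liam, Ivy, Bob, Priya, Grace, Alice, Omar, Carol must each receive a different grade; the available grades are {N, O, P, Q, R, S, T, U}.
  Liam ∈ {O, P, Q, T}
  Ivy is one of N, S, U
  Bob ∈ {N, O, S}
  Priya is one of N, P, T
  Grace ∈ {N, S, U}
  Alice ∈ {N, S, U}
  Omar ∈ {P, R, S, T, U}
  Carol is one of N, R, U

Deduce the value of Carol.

R

The 8 variables draw from only 8 values {N, O, P, Q, R, S, T, U}, so each is used; only Liam can be Q, hence Liam = Q.
Among the 7 still-open variables, O fits only Bob (and all 7 values in {N, O, P, R, S, T, U} must be used), so Bob = O.
Ivy, Grace, Alice share exactly the 3 values {N, S, U}; by pigeonhole those values go to them, so strike N, S, U from Priya, Omar, Carol.
So Carol = R.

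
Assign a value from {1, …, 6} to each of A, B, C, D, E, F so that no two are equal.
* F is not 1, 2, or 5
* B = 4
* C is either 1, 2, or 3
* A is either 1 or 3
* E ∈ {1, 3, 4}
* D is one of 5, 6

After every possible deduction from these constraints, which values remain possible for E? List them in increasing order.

1, 3

B has just one choice, so B = 4. Strike 4 from E, F.
Among the 5 still-open variables, 2 fits only C (and all 5 values in {1, 2, 3, 5, 6} must be used), so C = 2.
The 4 still-open variables draw from only 4 values {1, 3, 5, 6}, so each is used; only D can be 5, hence D = 5.
Among the 3 still-open variables, 6 fits only F (and all 3 values in {1, 3, 6} must be used), so F = 6.
No further eliminations apply; E can still be any of 1, 3.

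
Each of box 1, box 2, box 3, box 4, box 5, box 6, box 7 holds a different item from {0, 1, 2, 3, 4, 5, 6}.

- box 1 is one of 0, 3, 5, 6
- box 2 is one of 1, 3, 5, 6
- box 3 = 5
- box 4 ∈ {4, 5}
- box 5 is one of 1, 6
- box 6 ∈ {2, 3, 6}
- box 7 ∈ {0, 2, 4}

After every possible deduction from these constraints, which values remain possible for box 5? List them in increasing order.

1, 6

box 3 must be 5 (only option left). Eliminate 5 elsewhere: box 1, box 2, box 4.
box 4's domain is down to {4}, so box 4 = 4. So box 7 can't be 4.
No further eliminations apply; box 5 can still be any of 1, 6.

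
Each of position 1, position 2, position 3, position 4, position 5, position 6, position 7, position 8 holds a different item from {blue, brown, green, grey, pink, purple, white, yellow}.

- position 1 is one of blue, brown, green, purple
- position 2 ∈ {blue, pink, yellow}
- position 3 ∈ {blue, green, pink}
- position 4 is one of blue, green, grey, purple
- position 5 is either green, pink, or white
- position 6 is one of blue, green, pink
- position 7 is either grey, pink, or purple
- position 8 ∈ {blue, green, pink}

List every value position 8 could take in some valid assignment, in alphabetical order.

blue, green, pink

Among the 8 variables, brown fits only position 1 (and all 8 values in {blue, brown, green, grey, pink, purple, white, yellow} must be used), so position 1 = brown.
The 7 still-open variables together cover exactly {blue, green, grey, pink, purple, white, yellow} — 7 values for 7 variables — and white appears only in position 5's list, so position 5 = white.
Among the 6 still-open variables, yellow fits only position 2 (and all 6 values in {blue, green, grey, pink, purple, yellow} must be used), so position 2 = yellow.
The 3 variables position 3, position 6, position 8 are confined to {blue, green, pink}, which locks those values in; drop them from position 4, position 7.
No further eliminations apply; position 8 can still be any of blue, green, pink.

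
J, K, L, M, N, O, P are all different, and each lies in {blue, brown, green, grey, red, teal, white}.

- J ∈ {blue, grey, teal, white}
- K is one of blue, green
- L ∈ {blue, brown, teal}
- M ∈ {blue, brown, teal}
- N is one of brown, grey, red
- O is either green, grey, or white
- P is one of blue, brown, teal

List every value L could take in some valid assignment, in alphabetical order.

blue, brown, teal

Among the 7 variables, red fits only N (and all 7 values in {blue, brown, green, grey, red, teal, white} must be used), so N = red.
L, M, P share exactly the 3 values {blue, brown, teal}; by pigeonhole those values go to them, so strike blue, brown, teal from J, K.
K's domain is down to {green}, so K = green. Strike green from O.
No further eliminations apply; L can still be any of blue, brown, teal.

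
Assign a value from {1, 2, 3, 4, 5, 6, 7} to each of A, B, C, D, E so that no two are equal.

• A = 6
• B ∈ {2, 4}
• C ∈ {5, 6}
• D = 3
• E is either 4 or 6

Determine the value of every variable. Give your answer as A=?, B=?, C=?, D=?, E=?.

A=6, B=2, C=5, D=3, E=4

A's domain is down to {6}, so A = 6. Eliminate 6 elsewhere: C, E.
C has just one choice, so C = 5.
D has just one choice, so D = 3.
E's domain is down to {4}, so E = 4. Strike 4 from B.
That leaves B = 2.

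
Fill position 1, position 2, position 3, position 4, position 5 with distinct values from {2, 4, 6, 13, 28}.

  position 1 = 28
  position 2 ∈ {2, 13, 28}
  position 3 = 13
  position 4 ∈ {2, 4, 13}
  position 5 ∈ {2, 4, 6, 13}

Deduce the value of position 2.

2

position 1's domain is down to {28}, so position 1 = 28. Strike 28 from position 2.
That leaves position 3 = 13. Eliminate 13 elsewhere: position 2, position 4, position 5.
So position 2 = 2.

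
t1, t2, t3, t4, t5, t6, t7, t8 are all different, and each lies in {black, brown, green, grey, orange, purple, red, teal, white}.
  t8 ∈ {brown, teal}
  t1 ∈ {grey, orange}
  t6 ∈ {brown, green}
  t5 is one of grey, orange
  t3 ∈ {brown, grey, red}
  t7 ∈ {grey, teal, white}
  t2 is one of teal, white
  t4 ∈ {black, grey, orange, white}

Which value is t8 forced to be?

brown

The 8 variables together cover exactly {black, brown, green, grey, orange, red, teal, white} — 8 values for 8 variables — and black appears only in t4's list, so t4 = black.
Among the 7 still-open variables, green fits only t6 (and all 7 values in {brown, green, grey, orange, red, teal, white} must be used), so t6 = green.
The 6 still-open variables draw from only 6 values {brown, grey, orange, red, teal, white}, so each is used; only t3 can be red, hence t3 = red.
Among the 5 still-open variables, brown fits only t8 (and all 5 values in {brown, grey, orange, teal, white} must be used), so t8 = brown.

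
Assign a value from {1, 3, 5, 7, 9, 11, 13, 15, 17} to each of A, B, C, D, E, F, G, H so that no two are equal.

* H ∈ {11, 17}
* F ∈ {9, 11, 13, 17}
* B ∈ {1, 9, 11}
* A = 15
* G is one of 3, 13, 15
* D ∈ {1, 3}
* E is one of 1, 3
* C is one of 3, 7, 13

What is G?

A's domain is down to {15}, so A = 15. Eliminate 15 elsewhere: G.
The 7 still-open variables draw from only 7 values {1, 3, 7, 9, 11, 13, 17}, so each is used; only C can be 7, hence C = 7.
D and E between them cover only {1, 3} — a naked pair. Remove those values from B, G.
So G = 13.

13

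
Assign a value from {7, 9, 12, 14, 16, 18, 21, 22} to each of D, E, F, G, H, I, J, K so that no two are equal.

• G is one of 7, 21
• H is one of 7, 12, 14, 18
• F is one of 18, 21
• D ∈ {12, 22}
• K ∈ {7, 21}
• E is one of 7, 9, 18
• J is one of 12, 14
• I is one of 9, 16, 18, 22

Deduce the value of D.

The 8 variables together cover exactly {7, 9, 12, 14, 16, 18, 21, 22} — 8 values for 8 variables — and 16 appears only in I's list, so I = 16.
The 7 still-open variables together cover exactly {7, 9, 12, 14, 18, 21, 22} — 7 values for 7 variables — and 9 appears only in E's list, so E = 9.
The 6 still-open variables draw from only 6 values {7, 12, 14, 18, 21, 22}, so each is used; only D can be 22, hence D = 22.

22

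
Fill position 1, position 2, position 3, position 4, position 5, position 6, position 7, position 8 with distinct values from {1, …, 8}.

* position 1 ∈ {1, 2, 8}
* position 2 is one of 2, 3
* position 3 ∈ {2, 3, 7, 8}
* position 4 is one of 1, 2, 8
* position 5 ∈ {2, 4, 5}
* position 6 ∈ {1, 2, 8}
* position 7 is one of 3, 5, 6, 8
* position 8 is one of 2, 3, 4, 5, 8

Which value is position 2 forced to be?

3

The 8 variables together cover exactly {1, 2, 3, 4, 5, 6, 7, 8} — 8 values for 8 variables — and 6 appears only in position 7's list, so position 7 = 6.
Among the 7 still-open variables, 7 fits only position 3 (and all 7 values in {1, 2, 3, 4, 5, 7, 8} must be used), so position 3 = 7.
position 1, position 4, position 6 share exactly the 3 values {1, 2, 8}; by pigeonhole those values go to them, so strike 1, 2, 8 from position 2, position 5, position 8.
So position 2 = 3.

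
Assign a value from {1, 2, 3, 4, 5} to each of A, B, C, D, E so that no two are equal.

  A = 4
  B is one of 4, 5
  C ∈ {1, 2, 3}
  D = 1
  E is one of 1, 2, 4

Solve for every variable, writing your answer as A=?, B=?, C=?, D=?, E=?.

A=4, B=5, C=3, D=1, E=2

A's domain is down to {4}, so A = 4. Remove 4 from B, E.
B's domain is down to {5}, so B = 5.
That leaves D = 1. Eliminate 1 elsewhere: C, E.
That leaves E = 2. Strike 2 from C.
C must be 3 (only option left).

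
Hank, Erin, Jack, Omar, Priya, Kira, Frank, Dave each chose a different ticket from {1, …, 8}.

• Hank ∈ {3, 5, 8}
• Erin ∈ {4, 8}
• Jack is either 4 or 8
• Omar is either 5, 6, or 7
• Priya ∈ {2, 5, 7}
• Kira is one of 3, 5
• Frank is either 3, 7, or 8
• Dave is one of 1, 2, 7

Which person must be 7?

The 8 variables together cover exactly {1, 2, 3, 4, 5, 6, 7, 8} — 8 values for 8 variables — and 1 appears only in Dave's list, so Dave = 1.
Among the 7 still-open variables, 2 fits only Priya (and all 7 values in {2, 3, 4, 5, 6, 7, 8} must be used), so Priya = 2.
The 6 still-open variables together cover exactly {3, 4, 5, 6, 7, 8} — 6 values for 6 variables — and 6 appears only in Omar's list, so Omar = 6.
The 5 still-open variables draw from only 5 values {3, 4, 5, 7, 8}, so each is used; only Frank can be 7, hence Frank = 7.

Frank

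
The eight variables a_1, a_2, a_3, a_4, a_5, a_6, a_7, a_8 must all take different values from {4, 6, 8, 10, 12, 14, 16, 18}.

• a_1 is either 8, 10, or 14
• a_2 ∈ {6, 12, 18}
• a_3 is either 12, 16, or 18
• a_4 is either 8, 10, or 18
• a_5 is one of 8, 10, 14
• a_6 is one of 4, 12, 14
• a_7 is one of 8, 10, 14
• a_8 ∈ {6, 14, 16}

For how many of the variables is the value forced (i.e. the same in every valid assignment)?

2

The 8 variables draw from only 8 values {4, 6, 8, 10, 12, 14, 16, 18}, so each is used; only a_6 can be 4, hence a_6 = 4.
a_1, a_5, a_7 share exactly the 3 values {8, 10, 14}; by pigeonhole those values go to them, so strike 8, 10, 14 from a_4, a_8.
a_4 has just one choice, so a_4 = 18. Remove 18 from a_2, a_3.
Determined: a_4=18, a_6=4. The other variables each still have more than one consistent value. That makes 2.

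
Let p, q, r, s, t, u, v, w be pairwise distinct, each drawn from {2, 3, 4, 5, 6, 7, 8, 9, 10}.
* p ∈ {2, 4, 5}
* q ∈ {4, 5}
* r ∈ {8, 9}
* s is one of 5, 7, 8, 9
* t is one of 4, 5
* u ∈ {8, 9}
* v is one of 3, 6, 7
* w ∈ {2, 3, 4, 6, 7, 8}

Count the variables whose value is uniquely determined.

2

q and t share exactly the 2 values {4, 5}; by pigeonhole those values go to them, so strike 4, 5 from p, s, w.
p's domain is down to {2}, so p = 2. Remove 2 from w.
r and u share exactly the 2 values {8, 9}; by pigeonhole those values go to them, so strike 8, 9 from s, w.
s's domain is down to {7}, so s = 7. Strike 7 from v, w.
Determined: p=2, s=7. The other variables each still have more than one consistent value. That makes 2.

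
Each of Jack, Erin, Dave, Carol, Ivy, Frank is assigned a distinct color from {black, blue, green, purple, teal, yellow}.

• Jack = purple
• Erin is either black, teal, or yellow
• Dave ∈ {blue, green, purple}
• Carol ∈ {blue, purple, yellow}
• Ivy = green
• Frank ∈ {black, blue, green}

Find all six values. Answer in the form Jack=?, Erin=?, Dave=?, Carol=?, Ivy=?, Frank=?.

Jack must be purple (only option left). So Dave, Carol can't be purple.
That leaves Ivy = green. Strike green from Dave, Frank.
Dave has just one choice, so Dave = blue. So Carol, Frank can't be blue.
Carol's domain is down to {yellow}, so Carol = yellow. Strike yellow from Erin.
Frank must be black (only option left). So Erin can't be black.
Erin must be teal (only option left).

Jack=purple, Erin=teal, Dave=blue, Carol=yellow, Ivy=green, Frank=black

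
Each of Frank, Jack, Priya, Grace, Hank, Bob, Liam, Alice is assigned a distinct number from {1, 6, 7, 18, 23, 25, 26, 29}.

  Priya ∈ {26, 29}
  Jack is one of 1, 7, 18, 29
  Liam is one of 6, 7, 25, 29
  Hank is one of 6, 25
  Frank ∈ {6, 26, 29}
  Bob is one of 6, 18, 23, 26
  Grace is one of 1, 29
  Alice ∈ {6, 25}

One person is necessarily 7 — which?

Liam

Among the 8 variables, 23 fits only Bob (and all 8 values in {1, 6, 7, 18, 23, 25, 26, 29} must be used), so Bob = 23.
The 7 still-open variables draw from only 7 values {1, 6, 7, 18, 25, 26, 29}, so each is used; only Jack can be 18, hence Jack = 18.
The 6 still-open variables together cover exactly {1, 6, 7, 25, 26, 29} — 6 values for 6 variables — and 1 appears only in Grace's list, so Grace = 1.
The 5 still-open variables draw from only 5 values {6, 7, 25, 26, 29}, so each is used; only Liam can be 7, hence Liam = 7.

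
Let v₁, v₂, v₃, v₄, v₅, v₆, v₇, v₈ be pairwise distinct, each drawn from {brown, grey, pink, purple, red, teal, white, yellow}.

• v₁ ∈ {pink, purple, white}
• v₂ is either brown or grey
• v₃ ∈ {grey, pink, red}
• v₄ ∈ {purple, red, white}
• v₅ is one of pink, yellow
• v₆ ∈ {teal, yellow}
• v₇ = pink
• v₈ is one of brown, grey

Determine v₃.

red

v₇ has just one choice, so v₇ = pink. Remove pink from v₁, v₃, v₅.
v₅ must be yellow (only option left). Remove yellow from v₆.
v₆ has just one choice, so v₆ = teal.
The 2 variables v₂ and v₈ are confined to {brown, grey}, which locks those values in; drop them from v₃.
So v₃ = red.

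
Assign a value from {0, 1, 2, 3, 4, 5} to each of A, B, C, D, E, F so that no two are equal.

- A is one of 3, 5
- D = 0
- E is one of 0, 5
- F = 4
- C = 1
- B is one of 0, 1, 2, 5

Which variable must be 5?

E

C must be 1 (only option left). Strike 1 from B.
D's domain is down to {0}, so D = 0. So B, E can't be 0.
So 5 goes to E.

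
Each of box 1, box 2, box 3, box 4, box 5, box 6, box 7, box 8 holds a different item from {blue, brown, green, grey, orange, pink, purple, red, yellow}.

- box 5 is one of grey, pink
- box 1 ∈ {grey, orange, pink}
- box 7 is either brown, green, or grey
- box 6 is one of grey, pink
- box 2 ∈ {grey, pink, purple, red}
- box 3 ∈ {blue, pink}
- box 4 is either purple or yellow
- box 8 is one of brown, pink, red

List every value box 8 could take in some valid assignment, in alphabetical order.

The 2 variables box 5 and box 6 are confined to {grey, pink}, which locks those values in; drop them from box 1, box 2, box 3, box 7, box 8.
box 1's domain is down to {orange}, so box 1 = orange.
box 3 must be blue (only option left).
No further eliminations apply; box 8 can still be any of brown, red.

brown, red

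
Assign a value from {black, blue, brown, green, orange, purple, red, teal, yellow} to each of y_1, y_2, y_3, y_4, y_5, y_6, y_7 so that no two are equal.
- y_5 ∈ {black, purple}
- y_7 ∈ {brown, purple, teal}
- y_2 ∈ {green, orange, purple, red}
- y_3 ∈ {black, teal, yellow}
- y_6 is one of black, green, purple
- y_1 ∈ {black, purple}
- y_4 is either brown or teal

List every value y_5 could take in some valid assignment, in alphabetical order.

y_1 and y_5 share exactly the 2 values {black, purple}; by pigeonhole those values go to them, so strike black, purple from y_2, y_3, y_6, y_7.
y_6's domain is down to {green}, so y_6 = green. Remove green from y_2.
y_4 and y_7 between them cover only {brown, teal} — a naked pair. Remove those values from y_3.
y_3 has just one choice, so y_3 = yellow.
No further eliminations apply; y_5 can still be any of black, purple.

black, purple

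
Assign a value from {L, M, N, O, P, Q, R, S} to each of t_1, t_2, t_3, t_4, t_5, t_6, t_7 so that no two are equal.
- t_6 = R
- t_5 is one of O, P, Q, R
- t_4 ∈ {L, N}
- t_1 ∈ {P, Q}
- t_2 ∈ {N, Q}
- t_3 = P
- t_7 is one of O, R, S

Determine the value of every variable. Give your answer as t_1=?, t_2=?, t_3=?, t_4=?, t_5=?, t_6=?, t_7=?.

t_3 must be P (only option left). Remove P from t_1, t_5.
t_6 must be R (only option left). Eliminate R elsewhere: t_5, t_7.
t_1 has just one choice, so t_1 = Q. So t_2, t_5 can't be Q.
That leaves t_2 = N. Strike N from t_4.
t_4's domain is down to {L}, so t_4 = L.
That leaves t_5 = O. Strike O from t_7.
t_7 must be S (only option left).

t_1=Q, t_2=N, t_3=P, t_4=L, t_5=O, t_6=R, t_7=S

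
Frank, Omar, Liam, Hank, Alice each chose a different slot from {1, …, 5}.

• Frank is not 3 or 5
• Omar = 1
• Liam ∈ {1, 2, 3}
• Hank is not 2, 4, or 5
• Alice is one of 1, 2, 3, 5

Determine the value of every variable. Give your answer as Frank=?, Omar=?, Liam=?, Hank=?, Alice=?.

Omar's domain is down to {1}, so Omar = 1. So Frank, Liam, Hank, Alice can't be 1.
Hank's domain is down to {3}, so Hank = 3. Eliminate 3 elsewhere: Liam, Alice.
Liam has just one choice, so Liam = 2. Strike 2 from Frank, Alice.
Alice has just one choice, so Alice = 5.
That leaves Frank = 4.

Frank=4, Omar=1, Liam=2, Hank=3, Alice=5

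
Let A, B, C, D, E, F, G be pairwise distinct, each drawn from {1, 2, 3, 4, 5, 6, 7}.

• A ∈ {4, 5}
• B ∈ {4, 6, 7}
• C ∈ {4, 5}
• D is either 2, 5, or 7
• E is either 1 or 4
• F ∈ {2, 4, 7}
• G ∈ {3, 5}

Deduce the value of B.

6

Among the 7 variables, 1 fits only E (and all 7 values in {1, 2, 3, 4, 5, 6, 7} must be used), so E = 1.
The 6 still-open variables draw from only 6 values {2, 3, 4, 5, 6, 7}, so each is used; only G can be 3, hence G = 3.
Among the 5 still-open variables, 6 fits only B (and all 5 values in {2, 4, 5, 6, 7} must be used), so B = 6.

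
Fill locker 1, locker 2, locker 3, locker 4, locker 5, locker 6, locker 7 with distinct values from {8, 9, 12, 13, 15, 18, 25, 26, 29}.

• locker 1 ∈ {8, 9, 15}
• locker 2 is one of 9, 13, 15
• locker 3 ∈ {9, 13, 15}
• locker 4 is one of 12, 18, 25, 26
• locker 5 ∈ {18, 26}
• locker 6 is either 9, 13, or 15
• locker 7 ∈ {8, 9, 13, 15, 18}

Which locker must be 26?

locker 5

The 3 variables locker 2, locker 3, locker 6 are confined to {9, 13, 15}, which locks those values in; drop them from locker 1, locker 7.
locker 1 must be 8 (only option left). Eliminate 8 elsewhere: locker 7.
locker 7 has just one choice, so locker 7 = 18. Eliminate 18 elsewhere: locker 4, locker 5.
So 26 goes to locker 5.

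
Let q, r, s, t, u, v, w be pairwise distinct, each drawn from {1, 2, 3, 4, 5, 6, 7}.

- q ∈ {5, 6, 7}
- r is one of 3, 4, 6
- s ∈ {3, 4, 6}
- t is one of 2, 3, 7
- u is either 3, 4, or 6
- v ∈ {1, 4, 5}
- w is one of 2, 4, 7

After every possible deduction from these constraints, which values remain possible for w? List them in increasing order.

Among the 7 variables, 1 fits only v (and all 7 values in {1, 2, 3, 4, 5, 6, 7} must be used), so v = 1.
The 6 still-open variables together cover exactly {2, 3, 4, 5, 6, 7} — 6 values for 6 variables — and 5 appears only in q's list, so q = 5.
The 3 variables r, s, u are confined to {3, 4, 6}, which locks those values in; drop them from t, w.
No further eliminations apply; w can still be any of 2, 7.

2, 7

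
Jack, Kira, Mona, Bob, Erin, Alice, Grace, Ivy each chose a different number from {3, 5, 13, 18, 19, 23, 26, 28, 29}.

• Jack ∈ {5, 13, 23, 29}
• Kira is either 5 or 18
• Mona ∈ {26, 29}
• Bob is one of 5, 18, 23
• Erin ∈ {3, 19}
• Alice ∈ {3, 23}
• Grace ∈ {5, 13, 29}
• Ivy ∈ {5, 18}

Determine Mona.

Among the 8 variables, 19 fits only Erin (and all 8 values in {3, 5, 13, 18, 19, 23, 26, 29} must be used), so Erin = 19.
The 7 still-open variables draw from only 7 values {3, 5, 13, 18, 23, 26, 29}, so each is used; only Alice can be 3, hence Alice = 3.
The 6 still-open variables draw from only 6 values {5, 13, 18, 23, 26, 29}, so each is used; only Mona can be 26, hence Mona = 26.

26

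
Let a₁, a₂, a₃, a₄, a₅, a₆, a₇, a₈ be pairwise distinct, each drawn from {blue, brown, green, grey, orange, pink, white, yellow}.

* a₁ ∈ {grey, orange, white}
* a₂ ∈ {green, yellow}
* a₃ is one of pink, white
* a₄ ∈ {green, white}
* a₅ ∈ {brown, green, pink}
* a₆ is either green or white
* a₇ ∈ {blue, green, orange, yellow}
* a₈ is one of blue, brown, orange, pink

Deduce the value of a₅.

brown

Among the 8 variables, grey fits only a₁ (and all 8 values in {blue, brown, green, grey, orange, pink, white, yellow} must be used), so a₁ = grey.
a₄ and a₆ share exactly the 2 values {green, white}; by pigeonhole those values go to them, so strike green, white from a₂, a₃, a₅, a₇.
a₂ has just one choice, so a₂ = yellow. Remove yellow from a₇.
a₃ must be pink (only option left). Strike pink from a₅, a₈.
So a₅ = brown.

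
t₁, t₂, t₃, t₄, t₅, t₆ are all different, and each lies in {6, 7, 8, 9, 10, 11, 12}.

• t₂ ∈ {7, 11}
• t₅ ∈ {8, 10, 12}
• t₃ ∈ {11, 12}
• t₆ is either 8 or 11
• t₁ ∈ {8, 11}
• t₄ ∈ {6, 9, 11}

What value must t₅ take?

t₁ and t₆ share exactly the 2 values {8, 11}; by pigeonhole those values go to them, so strike 8, 11 from t₂, t₃, t₄, t₅.
t₂ must be 7 (only option left).
That leaves t₃ = 12. So t₅ can't be 12.
So t₅ = 10.

10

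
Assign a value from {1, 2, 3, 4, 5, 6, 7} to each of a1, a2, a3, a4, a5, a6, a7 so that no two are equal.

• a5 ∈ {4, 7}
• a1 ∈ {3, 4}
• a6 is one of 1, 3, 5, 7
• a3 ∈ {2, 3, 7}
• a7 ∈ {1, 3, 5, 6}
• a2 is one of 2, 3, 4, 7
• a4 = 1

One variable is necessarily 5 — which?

a4's domain is down to {1}, so a4 = 1. Remove 1 from a6, a7.
The 6 still-open variables together cover exactly {2, 3, 4, 5, 6, 7} — 6 values for 6 variables — and 6 appears only in a7's list, so a7 = 6.
The 5 still-open variables together cover exactly {2, 3, 4, 5, 7} — 5 values for 5 variables — and 5 appears only in a6's list, so a6 = 5.

a6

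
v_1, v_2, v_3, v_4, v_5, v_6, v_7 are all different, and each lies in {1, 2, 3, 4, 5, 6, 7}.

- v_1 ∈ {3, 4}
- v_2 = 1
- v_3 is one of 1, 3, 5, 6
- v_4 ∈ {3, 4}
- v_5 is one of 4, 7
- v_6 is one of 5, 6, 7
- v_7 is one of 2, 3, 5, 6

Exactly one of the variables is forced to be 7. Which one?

v_2 has just one choice, so v_2 = 1. Strike 1 from v_3.
The 6 still-open variables draw from only 6 values {2, 3, 4, 5, 6, 7}, so each is used; only v_7 can be 2, hence v_7 = 2.
The 2 variables v_1 and v_4 are confined to {3, 4}, which locks those values in; drop them from v_3, v_5.
So 7 goes to v_5.

v_5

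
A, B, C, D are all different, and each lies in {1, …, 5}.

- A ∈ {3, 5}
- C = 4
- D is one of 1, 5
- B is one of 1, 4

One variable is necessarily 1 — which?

B

C must be 4 (only option left). Remove 4 from B.
So 1 goes to B.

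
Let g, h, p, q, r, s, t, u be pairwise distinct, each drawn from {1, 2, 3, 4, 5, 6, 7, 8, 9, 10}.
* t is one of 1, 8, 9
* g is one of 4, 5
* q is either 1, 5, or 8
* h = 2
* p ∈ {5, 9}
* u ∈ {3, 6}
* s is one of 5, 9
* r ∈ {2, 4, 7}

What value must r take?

h's domain is down to {2}, so h = 2. Eliminate 2 elsewhere: r.
The 2 variables p and s are confined to {5, 9}, which locks those values in; drop them from g, q, t.
g must be 4 (only option left). Eliminate 4 elsewhere: r.
So r = 7.

7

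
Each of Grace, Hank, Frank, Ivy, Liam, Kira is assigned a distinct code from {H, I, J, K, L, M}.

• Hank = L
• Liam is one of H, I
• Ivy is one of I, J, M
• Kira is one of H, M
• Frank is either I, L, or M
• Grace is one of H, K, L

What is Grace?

Hank must be L (only option left). So Grace, Frank can't be L.
The 5 still-open variables together cover exactly {H, I, J, K, M} — 5 values for 5 variables — and J appears only in Ivy's list, so Ivy = J.
The 4 still-open variables together cover exactly {H, I, K, M} — 4 values for 4 variables — and K appears only in Grace's list, so Grace = K.

K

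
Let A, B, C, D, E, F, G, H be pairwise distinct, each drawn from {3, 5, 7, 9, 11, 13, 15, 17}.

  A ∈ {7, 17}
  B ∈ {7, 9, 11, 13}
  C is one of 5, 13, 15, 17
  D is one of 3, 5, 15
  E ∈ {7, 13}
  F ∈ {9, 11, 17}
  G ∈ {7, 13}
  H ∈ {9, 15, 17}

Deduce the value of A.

The 8 variables together cover exactly {3, 5, 7, 9, 11, 13, 15, 17} — 8 values for 8 variables — and 3 appears only in D's list, so D = 3.
The 7 still-open variables together cover exactly {5, 7, 9, 11, 13, 15, 17} — 7 values for 7 variables — and 5 appears only in C's list, so C = 5.
Among the 6 still-open variables, 15 fits only H (and all 6 values in {7, 9, 11, 13, 15, 17} must be used), so H = 15.
The 2 variables E and G are confined to {7, 13}, which locks those values in; drop them from A, B.
So A = 17.

17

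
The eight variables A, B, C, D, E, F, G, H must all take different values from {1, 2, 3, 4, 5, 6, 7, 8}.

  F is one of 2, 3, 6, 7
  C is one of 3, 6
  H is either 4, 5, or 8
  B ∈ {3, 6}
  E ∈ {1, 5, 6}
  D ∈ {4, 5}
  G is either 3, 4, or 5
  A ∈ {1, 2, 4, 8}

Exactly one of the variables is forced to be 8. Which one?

The 8 variables together cover exactly {1, 2, 3, 4, 5, 6, 7, 8} — 8 values for 8 variables — and 7 appears only in F's list, so F = 7.
The 7 still-open variables draw from only 7 values {1, 2, 3, 4, 5, 6, 8}, so each is used; only A can be 2, hence A = 2.
Among the 6 still-open variables, 1 fits only E (and all 6 values in {1, 3, 4, 5, 6, 8} must be used), so E = 1.
The 5 still-open variables draw from only 5 values {3, 4, 5, 6, 8}, so each is used; only H can be 8, hence H = 8.

H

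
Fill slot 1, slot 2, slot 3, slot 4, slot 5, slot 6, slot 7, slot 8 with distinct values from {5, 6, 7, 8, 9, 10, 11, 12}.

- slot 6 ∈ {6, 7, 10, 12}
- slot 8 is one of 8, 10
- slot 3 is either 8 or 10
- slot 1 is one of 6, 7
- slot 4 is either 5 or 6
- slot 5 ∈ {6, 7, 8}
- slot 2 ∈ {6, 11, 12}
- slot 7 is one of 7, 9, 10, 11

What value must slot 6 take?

The 8 variables draw from only 8 values {5, 6, 7, 8, 9, 10, 11, 12}, so each is used; only slot 4 can be 5, hence slot 4 = 5.
The 7 still-open variables draw from only 7 values {6, 7, 8, 9, 10, 11, 12}, so each is used; only slot 7 can be 9, hence slot 7 = 9.
The 6 still-open variables together cover exactly {6, 7, 8, 10, 11, 12} — 6 values for 6 variables — and 11 appears only in slot 2's list, so slot 2 = 11.
The 5 still-open variables draw from only 5 values {6, 7, 8, 10, 12}, so each is used; only slot 6 can be 12, hence slot 6 = 12.

12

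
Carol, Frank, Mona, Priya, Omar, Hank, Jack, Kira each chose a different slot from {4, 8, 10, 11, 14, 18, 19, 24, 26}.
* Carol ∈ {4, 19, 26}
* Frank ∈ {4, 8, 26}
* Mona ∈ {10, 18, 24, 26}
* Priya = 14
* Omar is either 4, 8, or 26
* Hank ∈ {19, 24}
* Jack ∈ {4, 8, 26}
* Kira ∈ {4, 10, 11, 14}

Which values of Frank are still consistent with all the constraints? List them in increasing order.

4, 8, 26

Priya's domain is down to {14}, so Priya = 14. So Kira can't be 14.
The 3 variables Frank, Omar, Jack are confined to {4, 8, 26}, which locks those values in; drop them from Carol, Mona, Kira.
Carol has just one choice, so Carol = 19. Eliminate 19 elsewhere: Hank.
Hank must be 24 (only option left). Eliminate 24 elsewhere: Mona.
No further eliminations apply; Frank can still be any of 4, 8, 26.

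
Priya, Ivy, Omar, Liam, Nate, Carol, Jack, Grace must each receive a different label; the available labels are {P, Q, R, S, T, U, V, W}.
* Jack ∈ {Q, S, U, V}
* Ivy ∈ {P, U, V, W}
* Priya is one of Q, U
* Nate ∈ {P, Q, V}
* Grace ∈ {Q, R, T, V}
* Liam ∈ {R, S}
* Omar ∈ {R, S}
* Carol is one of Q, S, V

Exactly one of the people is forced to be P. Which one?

Nate

The 8 variables together cover exactly {P, Q, R, S, T, U, V, W} — 8 values for 8 variables — and T appears only in Grace's list, so Grace = T.
The 7 still-open variables draw from only 7 values {P, Q, R, S, U, V, W}, so each is used; only Ivy can be W, hence Ivy = W.
Among the 6 still-open variables, P fits only Nate (and all 6 values in {P, Q, R, S, U, V} must be used), so Nate = P.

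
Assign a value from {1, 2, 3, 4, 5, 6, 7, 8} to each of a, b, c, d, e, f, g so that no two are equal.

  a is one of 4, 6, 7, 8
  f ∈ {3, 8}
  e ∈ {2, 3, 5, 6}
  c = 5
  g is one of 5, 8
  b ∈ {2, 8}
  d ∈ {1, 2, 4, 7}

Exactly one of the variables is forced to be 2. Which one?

b

c has just one choice, so c = 5. Remove 5 from e, g.
g must be 8 (only option left). Remove 8 from a, b, f.
So 2 goes to b.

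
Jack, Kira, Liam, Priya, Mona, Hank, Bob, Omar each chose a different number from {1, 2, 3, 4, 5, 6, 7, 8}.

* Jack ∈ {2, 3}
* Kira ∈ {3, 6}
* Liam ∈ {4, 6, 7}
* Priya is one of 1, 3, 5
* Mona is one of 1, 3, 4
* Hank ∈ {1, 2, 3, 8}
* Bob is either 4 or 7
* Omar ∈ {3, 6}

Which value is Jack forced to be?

The 8 variables draw from only 8 values {1, 2, 3, 4, 5, 6, 7, 8}, so each is used; only Priya can be 5, hence Priya = 5.
Among the 7 still-open variables, 8 fits only Hank (and all 7 values in {1, 2, 3, 4, 6, 7, 8} must be used), so Hank = 8.
Among the 6 still-open variables, 1 fits only Mona (and all 6 values in {1, 2, 3, 4, 6, 7} must be used), so Mona = 1.
Among the 5 still-open variables, 2 fits only Jack (and all 5 values in {2, 3, 4, 6, 7} must be used), so Jack = 2.

2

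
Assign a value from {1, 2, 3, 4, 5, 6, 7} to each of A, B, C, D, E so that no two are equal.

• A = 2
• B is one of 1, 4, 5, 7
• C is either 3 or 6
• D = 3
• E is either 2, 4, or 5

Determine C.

6

A must be 2 (only option left). Remove 2 from E.
That leaves D = 3. So C can't be 3.
So C = 6.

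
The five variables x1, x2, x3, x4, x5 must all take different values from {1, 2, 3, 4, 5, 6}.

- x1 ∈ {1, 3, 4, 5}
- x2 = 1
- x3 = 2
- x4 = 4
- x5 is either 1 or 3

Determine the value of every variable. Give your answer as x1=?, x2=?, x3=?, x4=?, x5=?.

x2's domain is down to {1}, so x2 = 1. So x1, x5 can't be 1.
x3 has just one choice, so x3 = 2.
That leaves x4 = 4. Strike 4 from x1.
x5 must be 3 (only option left). Remove 3 from x1.
That leaves x1 = 5.

x1=5, x2=1, x3=2, x4=4, x5=3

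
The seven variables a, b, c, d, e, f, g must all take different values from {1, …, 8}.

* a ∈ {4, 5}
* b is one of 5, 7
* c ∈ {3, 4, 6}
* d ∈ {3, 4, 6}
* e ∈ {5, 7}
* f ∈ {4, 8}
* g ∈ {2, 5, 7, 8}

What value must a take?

4

Among the 7 variables, 2 fits only g (and all 7 values in {2, 3, 4, 5, 6, 7, 8} must be used), so g = 2.
The 6 still-open variables draw from only 6 values {3, 4, 5, 6, 7, 8}, so each is used; only f can be 8, hence f = 8.
The 2 variables b and e are confined to {5, 7}, which locks those values in; drop them from a.
So a = 4.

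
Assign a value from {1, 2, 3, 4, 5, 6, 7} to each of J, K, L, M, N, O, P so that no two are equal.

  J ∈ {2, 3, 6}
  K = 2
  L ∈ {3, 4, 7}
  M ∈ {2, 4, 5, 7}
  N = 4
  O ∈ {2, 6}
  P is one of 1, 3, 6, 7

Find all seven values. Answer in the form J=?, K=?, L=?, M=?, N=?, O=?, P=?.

K must be 2 (only option left). Remove 2 from J, M, O.
N's domain is down to {4}, so N = 4. Remove 4 from L, M.
O's domain is down to {6}, so O = 6. So J, P can't be 6.
That leaves J = 3. Eliminate 3 elsewhere: L, P.
L must be 7 (only option left). So M, P can't be 7.
M has just one choice, so M = 5.
P's domain is down to {1}, so P = 1.

J=3, K=2, L=7, M=5, N=4, O=6, P=1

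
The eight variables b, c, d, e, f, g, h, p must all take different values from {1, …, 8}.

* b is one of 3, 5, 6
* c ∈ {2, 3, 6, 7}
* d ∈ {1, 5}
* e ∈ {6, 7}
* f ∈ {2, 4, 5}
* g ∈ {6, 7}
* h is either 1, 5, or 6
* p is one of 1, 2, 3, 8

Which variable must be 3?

The 8 variables together cover exactly {1, 2, 3, 4, 5, 6, 7, 8} — 8 values for 8 variables — and 4 appears only in f's list, so f = 4.
The 7 still-open variables draw from only 7 values {1, 2, 3, 5, 6, 7, 8}, so each is used; only p can be 8, hence p = 8.
The 6 still-open variables draw from only 6 values {1, 2, 3, 5, 6, 7}, so each is used; only c can be 2, hence c = 2.
The 5 still-open variables draw from only 5 values {1, 3, 5, 6, 7}, so each is used; only b can be 3, hence b = 3.

b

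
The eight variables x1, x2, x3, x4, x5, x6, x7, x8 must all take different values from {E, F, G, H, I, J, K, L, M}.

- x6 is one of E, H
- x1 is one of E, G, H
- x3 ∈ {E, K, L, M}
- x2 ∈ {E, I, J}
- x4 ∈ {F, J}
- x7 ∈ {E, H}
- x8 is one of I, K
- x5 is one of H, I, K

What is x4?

F

The 2 variables x6 and x7 are confined to {E, H}, which locks those values in; drop them from x1, x2, x3, x5.
x1's domain is down to {G}, so x1 = G.
The 2 variables x5 and x8 are confined to {I, K}, which locks those values in; drop them from x2, x3.
x2's domain is down to {J}, so x2 = J. So x4 can't be J.
So x4 = F.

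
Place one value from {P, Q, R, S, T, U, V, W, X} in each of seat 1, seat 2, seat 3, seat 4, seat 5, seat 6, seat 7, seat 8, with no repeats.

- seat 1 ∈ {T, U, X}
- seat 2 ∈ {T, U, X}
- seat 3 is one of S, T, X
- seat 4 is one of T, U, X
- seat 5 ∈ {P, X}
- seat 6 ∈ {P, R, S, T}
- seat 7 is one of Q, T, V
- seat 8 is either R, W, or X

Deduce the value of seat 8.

W

The 3 variables seat 1, seat 2, seat 4 are confined to {T, U, X}, which locks those values in; drop them from seat 3, seat 5, seat 6, seat 7, seat 8.
seat 3 has just one choice, so seat 3 = S. Strike S from seat 6.
seat 5 must be P (only option left). Eliminate P elsewhere: seat 6.
seat 6's domain is down to {R}, so seat 6 = R. Remove R from seat 8.
So seat 8 = W.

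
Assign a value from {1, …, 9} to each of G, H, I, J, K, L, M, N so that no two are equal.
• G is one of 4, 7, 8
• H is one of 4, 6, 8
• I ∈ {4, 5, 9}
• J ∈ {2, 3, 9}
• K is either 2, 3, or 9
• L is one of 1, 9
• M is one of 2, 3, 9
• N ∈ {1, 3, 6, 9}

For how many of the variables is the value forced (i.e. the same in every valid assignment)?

J, K, M share exactly the 3 values {2, 3, 9}; by pigeonhole those values go to them, so strike 2, 3, 9 from I, L, N.
L's domain is down to {1}, so L = 1. Strike 1 from N.
That leaves N = 6. Eliminate 6 elsewhere: H.
Determined: L=1, N=6. The other variables each still have more than one consistent value. That makes 2.

2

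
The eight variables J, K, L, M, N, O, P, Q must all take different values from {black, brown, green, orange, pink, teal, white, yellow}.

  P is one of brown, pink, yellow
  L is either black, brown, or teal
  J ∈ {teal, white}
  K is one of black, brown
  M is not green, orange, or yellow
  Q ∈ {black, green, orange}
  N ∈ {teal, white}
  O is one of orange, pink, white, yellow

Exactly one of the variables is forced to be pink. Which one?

M

Among the 8 variables, green fits only Q (and all 8 values in {black, brown, green, orange, pink, teal, white, yellow} must be used), so Q = green.
The 7 still-open variables draw from only 7 values {black, brown, orange, pink, teal, white, yellow}, so each is used; only O can be orange, hence O = orange.
Among the 6 still-open variables, yellow fits only P (and all 6 values in {black, brown, pink, teal, white, yellow} must be used), so P = yellow.
Among the 5 still-open variables, pink fits only M (and all 5 values in {black, brown, pink, teal, white} must be used), so M = pink.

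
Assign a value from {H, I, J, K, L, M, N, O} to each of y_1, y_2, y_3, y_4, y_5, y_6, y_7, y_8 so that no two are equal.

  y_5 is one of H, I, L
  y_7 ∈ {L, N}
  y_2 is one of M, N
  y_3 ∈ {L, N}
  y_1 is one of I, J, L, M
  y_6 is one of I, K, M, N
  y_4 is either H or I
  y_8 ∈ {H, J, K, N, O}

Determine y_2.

M

The 8 variables together cover exactly {H, I, J, K, L, M, N, O} — 8 values for 8 variables — and O appears only in y_8's list, so y_8 = O.
Among the 7 still-open variables, J fits only y_1 (and all 7 values in {H, I, J, K, L, M, N} must be used), so y_1 = J.
The 6 still-open variables together cover exactly {H, I, K, L, M, N} — 6 values for 6 variables — and K appears only in y_6's list, so y_6 = K.
The 5 still-open variables draw from only 5 values {H, I, L, M, N}, so each is used; only y_2 can be M, hence y_2 = M.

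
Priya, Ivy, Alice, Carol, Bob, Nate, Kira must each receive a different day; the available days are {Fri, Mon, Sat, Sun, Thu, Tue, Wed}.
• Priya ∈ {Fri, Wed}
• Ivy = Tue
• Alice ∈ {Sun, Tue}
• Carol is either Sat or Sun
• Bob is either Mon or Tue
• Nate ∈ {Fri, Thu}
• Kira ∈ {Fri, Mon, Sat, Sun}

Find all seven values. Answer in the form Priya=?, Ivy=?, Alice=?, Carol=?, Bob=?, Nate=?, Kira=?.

Ivy must be Tue (only option left). Eliminate Tue elsewhere: Alice, Bob.
Alice must be Sun (only option left). Eliminate Sun elsewhere: Carol, Kira.
Carol has just one choice, so Carol = Sat. Eliminate Sat elsewhere: Kira.
Bob must be Mon (only option left). Eliminate Mon elsewhere: Kira.
Kira must be Fri (only option left). Remove Fri from Priya, Nate.
That leaves Priya = Wed.
Nate has just one choice, so Nate = Thu.

Priya=Wed, Ivy=Tue, Alice=Sun, Carol=Sat, Bob=Mon, Nate=Thu, Kira=Fri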